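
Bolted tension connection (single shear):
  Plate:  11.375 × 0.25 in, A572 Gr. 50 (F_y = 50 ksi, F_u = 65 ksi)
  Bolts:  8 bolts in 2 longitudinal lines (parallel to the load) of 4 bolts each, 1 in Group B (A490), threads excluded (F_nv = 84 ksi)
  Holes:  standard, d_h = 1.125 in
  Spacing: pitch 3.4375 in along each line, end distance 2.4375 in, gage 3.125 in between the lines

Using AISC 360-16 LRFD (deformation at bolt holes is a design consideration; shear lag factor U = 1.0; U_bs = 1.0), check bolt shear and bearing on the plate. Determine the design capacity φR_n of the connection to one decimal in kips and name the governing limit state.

230.3 kips (bearing governs)

Bolt shear: A_b = π(1)²/4 = 0.7854 in². φR_n = 0.75 × 84 × 0.7854 × 8 × 1 = 395.8 kips.
Bearing (0.25 in plate, F_u = 65 ksi): end bolts L_c = 2.4375 − 1.125/2 = 1.875, R_n = min(1.2×1.875×0.25×65, 2.4×1×0.25×65) = 36.563 kips/bolt; interior L_c = 3.4375 − 1.125 = 2.3125, R_n = 39 kips/bolt. φR_n = 0.75 × (2×36.563 + 6×39) = 230.3 kips.
Governing: min(395.8, 230.3) = 230.3 kips → bearing.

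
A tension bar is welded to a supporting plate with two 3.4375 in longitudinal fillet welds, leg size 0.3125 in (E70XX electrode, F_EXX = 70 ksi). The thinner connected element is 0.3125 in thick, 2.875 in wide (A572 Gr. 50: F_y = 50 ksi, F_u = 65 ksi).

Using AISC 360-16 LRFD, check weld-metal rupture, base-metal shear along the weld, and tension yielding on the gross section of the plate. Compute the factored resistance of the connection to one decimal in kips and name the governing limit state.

40.4 kips (gross-section yield governs)

Weld metal: throat = 0.707×0.3125 = 0.22094 in, L = 2×3.4375 = 6.875 in. φR_n = 0.75 × 0.6 × 70 × 0.22094 × 6.875 = 47.8 kips.
Base metal shear (0.3125 in plate): yield φR_n = 1.0×0.6×50×0.3125×6.875 = 64.5 kips; rupture φR_n = 0.75×0.6×65×0.3125×6.875 = 62.8 kips; take 62.8 kips (rupture).
Tension yield (gross): A_g = 2.875×0.3125 = 0.89844 in². φR_n = 0.90 × 50 × 0.89844 = 40.4 kips.
Governing: min(47.8, 62.8, 40.4) = 40.4 kips → gross-section yield.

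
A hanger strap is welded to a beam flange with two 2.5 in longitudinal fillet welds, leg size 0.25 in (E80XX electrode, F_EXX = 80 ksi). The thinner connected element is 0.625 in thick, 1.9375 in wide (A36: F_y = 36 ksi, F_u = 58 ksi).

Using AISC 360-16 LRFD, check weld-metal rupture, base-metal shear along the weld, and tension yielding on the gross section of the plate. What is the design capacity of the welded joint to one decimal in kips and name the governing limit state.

Weld metal: throat = 0.707×0.25 = 0.17675 in, L = 2×2.5 = 5 in. φR_n = 0.75 × 0.6 × 80 × 0.17675 × 5 = 31.8 kips.
Base metal shear (0.625 in plate): yield φR_n = 1.0×0.6×36×0.625×5 = 67.5 kips; rupture φR_n = 0.75×0.6×58×0.625×5 = 81.6 kips; take 67.5 kips (yield).
Tension yield (gross): A_g = 1.9375×0.625 = 1.2109 in². φR_n = 0.90 × 36 × 1.2109 = 39.2 kips.
Governing: min(31.8, 67.5, 39.2) = 31.8 kips → weld metal.

31.8 kips (weld metal governs)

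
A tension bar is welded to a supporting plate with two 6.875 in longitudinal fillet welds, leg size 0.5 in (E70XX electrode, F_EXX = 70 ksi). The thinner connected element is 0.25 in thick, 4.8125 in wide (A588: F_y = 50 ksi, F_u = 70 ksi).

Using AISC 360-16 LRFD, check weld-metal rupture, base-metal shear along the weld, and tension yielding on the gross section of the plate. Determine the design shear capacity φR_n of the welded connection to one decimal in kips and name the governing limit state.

54.1 kips (gross-section yield governs)

Weld metal: throat = 0.707×0.5 = 0.3535 in, L = 2×6.875 = 13.75 in. φR_n = 0.75 × 0.6 × 70 × 0.3535 × 13.75 = 153.1 kips.
Base metal shear (0.25 in plate): yield φR_n = 1.0×0.6×50×0.25×13.75 = 103.1 kips; rupture φR_n = 0.75×0.6×70×0.25×13.75 = 108.3 kips; take 103.1 kips (yield).
Tension yield (gross): A_g = 4.8125×0.25 = 1.2031 in². φR_n = 0.90 × 50 × 1.2031 = 54.1 kips.
Governing: min(153.1, 103.1, 54.1) = 54.1 kips → gross-section yield.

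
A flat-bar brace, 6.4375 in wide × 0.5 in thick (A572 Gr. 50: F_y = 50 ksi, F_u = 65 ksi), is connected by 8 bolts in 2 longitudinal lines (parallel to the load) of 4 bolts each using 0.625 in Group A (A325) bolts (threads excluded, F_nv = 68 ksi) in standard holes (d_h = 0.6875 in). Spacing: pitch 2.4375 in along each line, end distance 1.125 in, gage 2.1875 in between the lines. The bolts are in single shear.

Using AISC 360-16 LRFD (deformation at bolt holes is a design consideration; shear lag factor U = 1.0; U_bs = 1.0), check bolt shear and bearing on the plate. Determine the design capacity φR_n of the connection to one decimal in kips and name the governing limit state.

125.2 kips (bolt shear governs)

Bolt shear: A_b = π(0.625)²/4 = 0.3068 in². φR_n = 0.75 × 68 × 0.3068 × 8 × 1 = 125.2 kips.
Bearing (0.5 in plate, F_u = 65 ksi): end bolts L_c = 1.125 − 0.6875/2 = 0.78125, R_n = min(1.2×0.78125×0.5×65, 2.4×0.625×0.5×65) = 30.469 kips/bolt; interior L_c = 2.4375 − 0.6875 = 1.75, R_n = 48.75 kips/bolt. φR_n = 0.75 × (2×30.469 + 6×48.75) = 265.1 kips.
Governing: min(125.2, 265.1) = 125.2 kips → bolt shear.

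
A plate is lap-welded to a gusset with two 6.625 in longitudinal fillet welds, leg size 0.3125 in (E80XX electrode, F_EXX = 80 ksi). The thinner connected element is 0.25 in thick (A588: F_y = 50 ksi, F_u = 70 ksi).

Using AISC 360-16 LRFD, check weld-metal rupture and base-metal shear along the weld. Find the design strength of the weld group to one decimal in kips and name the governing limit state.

Weld metal: throat = 0.707×0.3125 = 0.22094 in, L = 2×6.625 = 13.25 in. φR_n = 0.75 × 0.6 × 80 × 0.22094 × 13.25 = 105.4 kips.
Base metal shear (0.25 in plate): yield φR_n = 1.0×0.6×50×0.25×13.25 = 99.4 kips; rupture φR_n = 0.75×0.6×70×0.25×13.25 = 104.3 kips; take 99.4 kips (yield).
Governing: min(105.4, 99.4) = 99.4 kips → base-metal shear.

99.4 kips (base-metal shear governs)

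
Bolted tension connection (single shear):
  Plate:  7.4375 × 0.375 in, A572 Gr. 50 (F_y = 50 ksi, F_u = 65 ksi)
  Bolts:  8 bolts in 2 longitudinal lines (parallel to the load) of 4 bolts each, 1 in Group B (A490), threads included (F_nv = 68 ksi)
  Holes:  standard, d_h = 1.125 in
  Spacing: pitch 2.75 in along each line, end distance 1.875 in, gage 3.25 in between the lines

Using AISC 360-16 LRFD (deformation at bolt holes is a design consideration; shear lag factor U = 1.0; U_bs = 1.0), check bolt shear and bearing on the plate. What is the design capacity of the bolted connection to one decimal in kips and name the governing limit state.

271.5 kips (bearing governs)

Bolt shear: A_b = π(1)²/4 = 0.7854 in². φR_n = 0.75 × 68 × 0.7854 × 8 × 1 = 320.4 kips.
Bearing (0.375 in plate, F_u = 65 ksi): end bolts L_c = 1.875 − 1.125/2 = 1.3125, R_n = min(1.2×1.3125×0.375×65, 2.4×1×0.375×65) = 38.391 kips/bolt; interior L_c = 2.75 − 1.125 = 1.625, R_n = 47.531 kips/bolt. φR_n = 0.75 × (2×38.391 + 6×47.531) = 271.5 kips.
Governing: min(320.4, 271.5) = 271.5 kips → bearing.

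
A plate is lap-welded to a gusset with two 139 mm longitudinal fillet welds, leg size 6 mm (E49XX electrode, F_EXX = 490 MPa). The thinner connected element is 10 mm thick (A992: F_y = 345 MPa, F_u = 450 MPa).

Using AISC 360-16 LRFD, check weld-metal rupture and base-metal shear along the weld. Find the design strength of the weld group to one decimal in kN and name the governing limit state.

Weld metal: throat = 0.707×6 = 4.242 mm, L = 2×139 = 278 mm. φR_n = 0.75 × 0.6 × 490 × 4.242 × 278 = 260.0 kN.
Base metal shear (10 mm plate): yield φR_n = 1.0×0.6×345×10×278 = 575.5 kN; rupture φR_n = 0.75×0.6×450×10×278 = 563.0 kN; take 563.0 kN (rupture).
Governing: min(260.0, 563.0) = 260.0 kN → weld metal.

260.0 kN (weld metal governs)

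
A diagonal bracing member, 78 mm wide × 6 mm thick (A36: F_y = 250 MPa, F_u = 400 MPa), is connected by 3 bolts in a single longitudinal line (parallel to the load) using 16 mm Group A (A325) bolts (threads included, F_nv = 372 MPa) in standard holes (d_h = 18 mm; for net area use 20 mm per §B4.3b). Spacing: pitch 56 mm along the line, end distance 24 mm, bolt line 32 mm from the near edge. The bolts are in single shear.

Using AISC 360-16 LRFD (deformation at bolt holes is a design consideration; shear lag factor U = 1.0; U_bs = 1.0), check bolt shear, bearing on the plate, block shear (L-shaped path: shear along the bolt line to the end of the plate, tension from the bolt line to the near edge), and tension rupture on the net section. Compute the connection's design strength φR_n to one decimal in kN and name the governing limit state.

104.4 kN (net-section rupture governs)

Bolt shear: A_b = π(16)²/4 = 201.06 mm². φR_n = 0.75 × 372 × 201.06 × 3 × 1 = 168.3 kN.
Bearing (6 mm plate, F_u = 400 MPa): end bolts L_c = 24 − 18/2 = 15, R_n = min(1.2×15×6×400, 2.4×16×6×400) = 43.2 kN/bolt; interior L_c = 56 − 18 = 38, R_n = 92.16 kN/bolt. φR_n = 0.75 × (1×43.2 + 2×92.16) = 170.6 kN.
Block shear: shear path 1×[24+2×56] = 1×136 mm, A_gv = 816, A_nv = 1×(136 − 2.5×20)×6 = 516 mm²; tension to near edge: (32 − 0.5×20)×6 = 132 mm². R_n = min(0.6×400×516, 0.6×250×816) + 1.0×400×132 = min(123.84, 122.4) + 52.8 = 175.2 kN. φR_n = 0.75 × 175.2 = 131.4 kN.
Tension rupture (net): A_n = (78 − 1×20)×6 = 348 mm² (U = 1.0, A_e = A_n). φR_n = 0.75 × 400 × 348 = 104.4 kN.
Governing: min(168.3, 170.6, 131.4, 104.4) = 104.4 kN → net-section rupture.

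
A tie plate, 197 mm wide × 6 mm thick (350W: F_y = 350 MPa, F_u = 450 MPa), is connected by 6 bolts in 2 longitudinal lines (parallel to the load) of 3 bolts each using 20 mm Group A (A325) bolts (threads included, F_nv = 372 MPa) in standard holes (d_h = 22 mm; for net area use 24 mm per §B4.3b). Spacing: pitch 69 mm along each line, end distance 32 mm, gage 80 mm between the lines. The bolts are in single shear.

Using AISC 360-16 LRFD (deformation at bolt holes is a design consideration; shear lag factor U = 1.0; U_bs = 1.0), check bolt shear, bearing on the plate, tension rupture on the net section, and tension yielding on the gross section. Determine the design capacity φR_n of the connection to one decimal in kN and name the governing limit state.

301.7 kN (net-section rupture governs)

Bolt shear: A_b = π(20)²/4 = 314.16 mm². φR_n = 0.75 × 372 × 314.16 × 6 × 1 = 525.9 kN.
Bearing (6 mm plate, F_u = 450 MPa): end bolts L_c = 32 − 22/2 = 21, R_n = min(1.2×21×6×450, 2.4×20×6×450) = 68.04 kN/bolt; interior L_c = 69 − 22 = 47, R_n = 129.6 kN/bolt. φR_n = 0.75 × (2×68.04 + 4×129.6) = 490.9 kN.
Tension rupture (net): A_n = (197 − 2×24)×6 = 894 mm² (U = 1.0, A_e = A_n). φR_n = 0.75 × 450 × 894 = 301.7 kN.
Tension yield (gross): A_g = 197×6 = 1182 mm². φR_n = 0.90 × 350 × 1182 = 372.3 kN.
Governing: min(525.9, 490.9, 301.7, 372.3) = 301.7 kN → net-section rupture.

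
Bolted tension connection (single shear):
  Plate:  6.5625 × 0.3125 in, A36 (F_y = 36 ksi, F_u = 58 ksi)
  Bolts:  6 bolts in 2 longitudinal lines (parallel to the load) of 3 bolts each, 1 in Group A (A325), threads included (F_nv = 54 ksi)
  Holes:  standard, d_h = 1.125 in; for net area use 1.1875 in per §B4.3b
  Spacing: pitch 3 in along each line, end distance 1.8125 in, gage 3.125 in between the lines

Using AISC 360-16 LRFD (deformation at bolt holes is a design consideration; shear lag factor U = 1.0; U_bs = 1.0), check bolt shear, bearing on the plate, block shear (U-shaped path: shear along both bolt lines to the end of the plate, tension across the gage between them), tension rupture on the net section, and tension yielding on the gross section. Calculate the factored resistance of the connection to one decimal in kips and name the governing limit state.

Bolt shear: A_b = π(1)²/4 = 0.7854 in². φR_n = 0.75 × 54 × 0.7854 × 6 × 1 = 190.9 kips.
Bearing (0.3125 in plate, F_u = 58 ksi): end bolts L_c = 1.8125 − 1.125/2 = 1.25, R_n = min(1.2×1.25×0.3125×58, 2.4×1×0.3125×58) = 27.188 kips/bolt; interior L_c = 3 − 1.125 = 1.875, R_n = 40.781 kips/bolt. φR_n = 0.75 × (2×27.188 + 4×40.781) = 163.1 kips.
Block shear: shear path 2×[1.8125+2×3] = 2×7.8125 in, A_gv = 4.8828, A_nv = 2×(7.8125 − 2.5×1.1875)×0.3125 = 3.0273 in²; tension across gage: (3.125 − 1×1.1875)×0.3125 = 0.60547 in². R_n = min(0.6×58×3.0273, 0.6×36×4.8828) + 1.0×58×0.60547 = min(105.35, 105.47) + 35.117 = 140.47 kips. φR_n = 0.75 × 140.47 = 105.4 kips.
Tension rupture (net): A_n = (6.5625 − 2×1.1875)×0.3125 = 1.3086 in² (U = 1.0, A_e = A_n). φR_n = 0.75 × 58 × 1.3086 = 56.9 kips.
Tension yield (gross): A_g = 6.5625×0.3125 = 2.0508 in². φR_n = 0.90 × 36 × 2.0508 = 66.4 kips.
Governing: min(190.9, 163.1, 105.4, 56.9, 66.4) = 56.9 kips → net-section rupture.

56.9 kips (net-section rupture governs)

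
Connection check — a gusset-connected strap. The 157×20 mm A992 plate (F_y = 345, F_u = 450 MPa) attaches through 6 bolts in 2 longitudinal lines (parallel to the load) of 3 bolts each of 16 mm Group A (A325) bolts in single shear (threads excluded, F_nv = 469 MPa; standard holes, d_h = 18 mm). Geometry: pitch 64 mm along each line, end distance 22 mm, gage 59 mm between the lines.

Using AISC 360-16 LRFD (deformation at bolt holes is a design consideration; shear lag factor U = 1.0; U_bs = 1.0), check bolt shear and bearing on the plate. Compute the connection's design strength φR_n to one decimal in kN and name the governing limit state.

424.3 kN (bolt shear governs)

Bolt shear: A_b = π(16)²/4 = 201.06 mm². φR_n = 0.75 × 469 × 201.06 × 6 × 1 = 424.3 kN.
Bearing (20 mm plate, F_u = 450 MPa): end bolts L_c = 22 − 18/2 = 13, R_n = min(1.2×13×20×450, 2.4×16×20×450) = 140.4 kN/bolt; interior L_c = 64 − 18 = 46, R_n = 345.6 kN/bolt. φR_n = 0.75 × (2×140.4 + 4×345.6) = 1247.4 kN.
Governing: min(424.3, 1247.4) = 424.3 kN → bolt shear.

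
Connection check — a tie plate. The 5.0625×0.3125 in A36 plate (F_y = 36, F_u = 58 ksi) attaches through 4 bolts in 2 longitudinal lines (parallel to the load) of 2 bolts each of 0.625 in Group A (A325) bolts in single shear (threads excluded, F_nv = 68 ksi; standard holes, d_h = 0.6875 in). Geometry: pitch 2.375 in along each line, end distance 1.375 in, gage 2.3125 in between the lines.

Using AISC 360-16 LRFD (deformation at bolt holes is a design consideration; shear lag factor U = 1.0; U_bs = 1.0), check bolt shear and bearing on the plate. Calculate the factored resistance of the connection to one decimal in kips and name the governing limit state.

62.6 kips (bolt shear governs)

Bolt shear: A_b = π(0.625)²/4 = 0.3068 in². φR_n = 0.75 × 68 × 0.3068 × 4 × 1 = 62.6 kips.
Bearing (0.3125 in plate, F_u = 58 ksi): end bolts L_c = 1.375 − 0.6875/2 = 1.03125, R_n = min(1.2×1.03125×0.3125×58, 2.4×0.625×0.3125×58) = 22.43 kips/bolt; interior L_c = 2.375 − 0.6875 = 1.6875, R_n = 27.188 kips/bolt. φR_n = 0.75 × (2×22.43 + 2×27.188) = 74.4 kips.
Governing: min(62.6, 74.4) = 62.6 kips → bolt shear.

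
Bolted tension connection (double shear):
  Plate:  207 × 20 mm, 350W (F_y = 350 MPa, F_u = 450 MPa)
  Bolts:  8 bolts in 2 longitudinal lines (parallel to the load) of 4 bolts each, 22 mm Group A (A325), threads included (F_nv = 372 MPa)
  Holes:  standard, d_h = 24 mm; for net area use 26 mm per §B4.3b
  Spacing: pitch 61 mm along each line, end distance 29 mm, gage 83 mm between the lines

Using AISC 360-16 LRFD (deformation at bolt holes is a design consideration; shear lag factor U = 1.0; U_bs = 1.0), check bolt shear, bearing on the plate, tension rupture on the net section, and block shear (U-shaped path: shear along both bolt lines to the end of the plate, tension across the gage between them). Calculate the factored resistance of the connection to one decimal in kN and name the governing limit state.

Bolt shear: A_b = π(22)²/4 = 380.13 mm². φR_n = 0.75 × 372 × 380.13 × 8 × 2 = 1696.9 kN.
Bearing (20 mm plate, F_u = 450 MPa): end bolts L_c = 29 − 24/2 = 17, R_n = min(1.2×17×20×450, 2.4×22×20×450) = 183.6 kN/bolt; interior L_c = 61 − 24 = 37, R_n = 399.6 kN/bolt. φR_n = 0.75 × (2×183.6 + 6×399.6) = 2073.6 kN.
Tension rupture (net): A_n = (207 − 2×26)×20 = 3100 mm² (U = 1.0, A_e = A_n). φR_n = 0.75 × 450 × 3100 = 1046.3 kN.
Block shear: shear path 2×[29+3×61] = 2×212 mm, A_gv = 8480, A_nv = 2×(212 − 3.5×26)×20 = 4840 mm²; tension across gage: (83 − 1×26)×20 = 1140 mm². R_n = min(0.6×450×4840, 0.6×350×8480) + 1.0×450×1140 = min(1306.8, 1780.8) + 513 = 1819.8 kN. φR_n = 0.75 × 1819.8 = 1364.9 kN.
Governing: min(1696.9, 2073.6, 1046.3, 1364.9) = 1046.3 kN → net-section rupture.

1046.3 kN (net-section rupture governs)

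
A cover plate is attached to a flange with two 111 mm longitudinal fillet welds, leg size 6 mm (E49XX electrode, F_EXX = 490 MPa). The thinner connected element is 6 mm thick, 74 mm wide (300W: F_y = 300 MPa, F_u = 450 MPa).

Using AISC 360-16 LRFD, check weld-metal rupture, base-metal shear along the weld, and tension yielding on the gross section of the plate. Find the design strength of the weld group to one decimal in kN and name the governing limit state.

119.9 kN (gross-section yield governs)

Weld metal: throat = 0.707×6 = 4.242 mm, L = 2×111 = 222 mm. φR_n = 0.75 × 0.6 × 490 × 4.242 × 222 = 207.7 kN.
Base metal shear (6 mm plate): yield φR_n = 1.0×0.6×300×6×222 = 239.8 kN; rupture φR_n = 0.75×0.6×450×6×222 = 269.7 kN; take 239.8 kN (yield).
Tension yield (gross): A_g = 74×6 = 444 mm². φR_n = 0.90 × 300 × 444 = 119.9 kN.
Governing: min(207.7, 239.8, 119.9) = 119.9 kN → gross-section yield.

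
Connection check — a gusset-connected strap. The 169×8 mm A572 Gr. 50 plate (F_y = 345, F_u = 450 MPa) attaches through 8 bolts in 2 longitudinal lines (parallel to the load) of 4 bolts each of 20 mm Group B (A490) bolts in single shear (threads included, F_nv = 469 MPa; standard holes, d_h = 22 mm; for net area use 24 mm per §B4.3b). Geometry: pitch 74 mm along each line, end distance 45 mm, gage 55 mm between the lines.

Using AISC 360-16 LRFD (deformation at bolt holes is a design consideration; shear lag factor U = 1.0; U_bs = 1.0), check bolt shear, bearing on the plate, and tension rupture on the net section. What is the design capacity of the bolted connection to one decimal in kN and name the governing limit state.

326.7 kN (net-section rupture governs)

Bolt shear: A_b = π(20)²/4 = 314.16 mm². φR_n = 0.75 × 469 × 314.16 × 8 × 1 = 884.0 kN.
Bearing (8 mm plate, F_u = 450 MPa): end bolts L_c = 45 − 22/2 = 34, R_n = min(1.2×34×8×450, 2.4×20×8×450) = 146.88 kN/bolt; interior L_c = 74 − 22 = 52, R_n = 172.8 kN/bolt. φR_n = 0.75 × (2×146.88 + 6×172.8) = 997.9 kN.
Tension rupture (net): A_n = (169 − 2×24)×8 = 968 mm² (U = 1.0, A_e = A_n). φR_n = 0.75 × 450 × 968 = 326.7 kN.
Governing: min(884.0, 997.9, 326.7) = 326.7 kN → net-section rupture.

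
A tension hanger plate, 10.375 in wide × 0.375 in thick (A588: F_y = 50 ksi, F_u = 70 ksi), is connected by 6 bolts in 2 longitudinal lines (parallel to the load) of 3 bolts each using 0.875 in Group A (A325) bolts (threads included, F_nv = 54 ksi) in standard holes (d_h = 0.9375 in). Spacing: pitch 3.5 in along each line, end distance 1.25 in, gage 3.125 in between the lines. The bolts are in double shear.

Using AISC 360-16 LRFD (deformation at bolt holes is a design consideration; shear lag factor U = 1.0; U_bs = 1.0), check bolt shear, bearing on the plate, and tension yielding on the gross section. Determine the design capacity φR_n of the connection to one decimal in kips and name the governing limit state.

Bolt shear: A_b = π(0.875)²/4 = 0.60132 in². φR_n = 0.75 × 54 × 0.60132 × 6 × 2 = 292.2 kips.
Bearing (0.375 in plate, F_u = 70 ksi): end bolts L_c = 1.25 − 0.9375/2 = 0.78125, R_n = min(1.2×0.78125×0.375×70, 2.4×0.875×0.375×70) = 24.609 kips/bolt; interior L_c = 3.5 − 0.9375 = 2.5625, R_n = 55.125 kips/bolt. φR_n = 0.75 × (2×24.609 + 4×55.125) = 202.3 kips.
Tension yield (gross): A_g = 10.375×0.375 = 3.8906 in². φR_n = 0.90 × 50 × 3.8906 = 175.1 kips.
Governing: min(292.2, 202.3, 175.1) = 175.1 kips → gross-section yield.

175.1 kips (gross-section yield governs)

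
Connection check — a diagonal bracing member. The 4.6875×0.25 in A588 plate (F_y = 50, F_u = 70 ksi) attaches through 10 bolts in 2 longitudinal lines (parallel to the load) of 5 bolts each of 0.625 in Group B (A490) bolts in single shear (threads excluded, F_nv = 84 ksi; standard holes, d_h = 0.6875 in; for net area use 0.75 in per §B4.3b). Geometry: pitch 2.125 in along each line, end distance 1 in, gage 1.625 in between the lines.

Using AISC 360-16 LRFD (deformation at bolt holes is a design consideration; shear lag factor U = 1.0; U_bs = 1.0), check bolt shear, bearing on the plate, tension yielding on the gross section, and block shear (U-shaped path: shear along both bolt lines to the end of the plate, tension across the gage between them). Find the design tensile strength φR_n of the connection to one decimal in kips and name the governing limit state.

52.7 kips (gross-section yield governs)

Bolt shear: A_b = π(0.625)²/4 = 0.3068 in². φR_n = 0.75 × 84 × 0.3068 × 10 × 1 = 193.3 kips.
Bearing (0.25 in plate, F_u = 70 ksi): end bolts L_c = 1 − 0.6875/2 = 0.65625, R_n = min(1.2×0.65625×0.25×70, 2.4×0.625×0.25×70) = 13.781 kips/bolt; interior L_c = 2.125 − 0.6875 = 1.4375, R_n = 26.25 kips/bolt. φR_n = 0.75 × (2×13.781 + 8×26.25) = 178.2 kips.
Tension yield (gross): A_g = 4.6875×0.25 = 1.1719 in². φR_n = 0.90 × 50 × 1.1719 = 52.7 kips.
Block shear: shear path 2×[1+4×2.125] = 2×9.5 in, A_gv = 4.75, A_nv = 2×(9.5 − 4.5×0.75)×0.25 = 3.0625 in²; tension across gage: (1.625 − 1×0.75)×0.25 = 0.21875 in². R_n = min(0.6×70×3.0625, 0.6×50×4.75) + 1.0×70×0.21875 = min(128.63, 142.5) + 15.313 = 143.94 kips. φR_n = 0.75 × 143.94 = 108.0 kips.
Governing: min(193.3, 178.2, 52.7, 108.0) = 52.7 kips → gross-section yield.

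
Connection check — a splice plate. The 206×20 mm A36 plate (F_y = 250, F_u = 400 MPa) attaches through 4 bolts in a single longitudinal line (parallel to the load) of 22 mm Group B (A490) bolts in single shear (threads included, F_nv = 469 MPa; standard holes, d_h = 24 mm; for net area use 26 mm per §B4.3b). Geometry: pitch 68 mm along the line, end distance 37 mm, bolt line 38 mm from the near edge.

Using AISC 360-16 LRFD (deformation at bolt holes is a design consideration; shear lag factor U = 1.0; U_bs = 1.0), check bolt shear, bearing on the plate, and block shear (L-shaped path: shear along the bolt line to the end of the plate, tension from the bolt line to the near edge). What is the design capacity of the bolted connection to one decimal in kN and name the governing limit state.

Bolt shear: A_b = π(22)²/4 = 380.13 mm². φR_n = 0.75 × 469 × 380.13 × 4 × 1 = 534.8 kN.
Bearing (20 mm plate, F_u = 400 MPa): end bolts L_c = 37 − 24/2 = 25, R_n = min(1.2×25×20×400, 2.4×22×20×400) = 240 kN/bolt; interior L_c = 68 − 24 = 44, R_n = 422.4 kN/bolt. φR_n = 0.75 × (1×240 + 3×422.4) = 1130.4 kN.
Block shear: shear path 1×[37+3×68] = 1×241 mm, A_gv = 4820, A_nv = 1×(241 − 3.5×26)×20 = 3000 mm²; tension to near edge: (38 − 0.5×26)×20 = 500 mm². R_n = min(0.6×400×3000, 0.6×250×4820) + 1.0×400×500 = min(720, 723) + 200 = 920 kN. φR_n = 0.75 × 920 = 690.0 kN.
Governing: min(534.8, 1130.4, 690.0) = 534.8 kN → bolt shear.

534.8 kN (bolt shear governs)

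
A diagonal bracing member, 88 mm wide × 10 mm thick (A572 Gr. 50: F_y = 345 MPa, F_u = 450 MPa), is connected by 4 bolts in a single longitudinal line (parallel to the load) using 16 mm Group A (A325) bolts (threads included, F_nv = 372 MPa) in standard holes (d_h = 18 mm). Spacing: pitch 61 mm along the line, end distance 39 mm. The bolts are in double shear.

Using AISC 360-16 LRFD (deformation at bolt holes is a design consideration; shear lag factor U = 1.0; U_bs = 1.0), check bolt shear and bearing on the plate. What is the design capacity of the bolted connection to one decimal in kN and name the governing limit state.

448.8 kN (bolt shear governs)

Bolt shear: A_b = π(16)²/4 = 201.06 mm². φR_n = 0.75 × 372 × 201.06 × 4 × 2 = 448.8 kN.
Bearing (10 mm plate, F_u = 450 MPa): end bolts L_c = 39 − 18/2 = 30, R_n = min(1.2×30×10×450, 2.4×16×10×450) = 162 kN/bolt; interior L_c = 61 − 18 = 43, R_n = 172.8 kN/bolt. φR_n = 0.75 × (1×162 + 3×172.8) = 510.3 kN.
Governing: min(448.8, 510.3) = 448.8 kN → bolt shear.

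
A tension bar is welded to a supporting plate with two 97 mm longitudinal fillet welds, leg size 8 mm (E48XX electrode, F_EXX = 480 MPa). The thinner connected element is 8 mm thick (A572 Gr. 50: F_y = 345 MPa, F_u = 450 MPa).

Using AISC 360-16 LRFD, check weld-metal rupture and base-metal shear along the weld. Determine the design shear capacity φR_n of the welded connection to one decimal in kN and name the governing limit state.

Weld metal: throat = 0.707×8 = 5.656 mm, L = 2×97 = 194 mm. φR_n = 0.75 × 0.6 × 480 × 5.656 × 194 = 237.0 kN.
Base metal shear (8 mm plate): yield φR_n = 1.0×0.6×345×8×194 = 321.3 kN; rupture φR_n = 0.75×0.6×450×8×194 = 314.3 kN; take 314.3 kN (rupture).
Governing: min(237.0, 314.3) = 237.0 kN → weld metal.

237.0 kN (weld metal governs)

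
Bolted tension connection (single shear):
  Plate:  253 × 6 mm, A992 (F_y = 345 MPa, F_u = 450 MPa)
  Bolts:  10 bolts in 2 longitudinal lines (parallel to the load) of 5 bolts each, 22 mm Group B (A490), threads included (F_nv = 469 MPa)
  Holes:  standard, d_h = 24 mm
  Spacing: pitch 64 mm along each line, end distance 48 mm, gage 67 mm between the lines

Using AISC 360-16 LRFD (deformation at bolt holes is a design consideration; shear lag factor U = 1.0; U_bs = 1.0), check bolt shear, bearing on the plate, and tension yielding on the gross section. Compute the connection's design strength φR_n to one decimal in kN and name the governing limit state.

471.3 kN (gross-section yield governs)

Bolt shear: A_b = π(22)²/4 = 380.13 mm². φR_n = 0.75 × 469 × 380.13 × 10 × 1 = 1337.1 kN.
Bearing (6 mm plate, F_u = 450 MPa): end bolts L_c = 48 − 24/2 = 36, R_n = min(1.2×36×6×450, 2.4×22×6×450) = 116.64 kN/bolt; interior L_c = 64 − 24 = 40, R_n = 129.6 kN/bolt. φR_n = 0.75 × (2×116.64 + 8×129.6) = 952.6 kN.
Tension yield (gross): A_g = 253×6 = 1518 mm². φR_n = 0.90 × 345 × 1518 = 471.3 kN.
Governing: min(1337.1, 952.6, 471.3) = 471.3 kN → gross-section yield.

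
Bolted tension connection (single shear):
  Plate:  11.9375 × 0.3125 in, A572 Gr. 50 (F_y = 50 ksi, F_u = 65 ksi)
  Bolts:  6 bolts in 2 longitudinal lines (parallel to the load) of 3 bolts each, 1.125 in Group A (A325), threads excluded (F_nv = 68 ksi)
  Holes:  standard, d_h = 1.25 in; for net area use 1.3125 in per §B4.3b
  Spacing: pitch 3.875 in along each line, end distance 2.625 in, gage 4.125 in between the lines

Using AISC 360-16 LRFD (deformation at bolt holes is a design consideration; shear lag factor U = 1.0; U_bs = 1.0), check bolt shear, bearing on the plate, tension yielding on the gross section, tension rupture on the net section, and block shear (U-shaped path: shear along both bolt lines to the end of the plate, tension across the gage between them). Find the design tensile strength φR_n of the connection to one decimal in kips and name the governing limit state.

Bolt shear: A_b = π(1.125)²/4 = 0.99402 in². φR_n = 0.75 × 68 × 0.99402 × 6 × 1 = 304.2 kips.
Bearing (0.3125 in plate, F_u = 65 ksi): end bolts L_c = 2.625 − 1.25/2 = 2, R_n = min(1.2×2×0.3125×65, 2.4×1.125×0.3125×65) = 48.75 kips/bolt; interior L_c = 3.875 − 1.25 = 2.625, R_n = 54.844 kips/bolt. φR_n = 0.75 × (2×48.75 + 4×54.844) = 237.7 kips.
Tension yield (gross): A_g = 11.9375×0.3125 = 3.7305 in². φR_n = 0.90 × 50 × 3.7305 = 167.9 kips.
Tension rupture (net): A_n = (11.9375 − 2×1.3125)×0.3125 = 2.9102 in² (U = 1.0, A_e = A_n). φR_n = 0.75 × 65 × 2.9102 = 141.9 kips.
Block shear: shear path 2×[2.625+2×3.875] = 2×10.375 in, A_gv = 6.4844, A_nv = 2×(10.375 − 2.5×1.3125)×0.3125 = 4.4336 in²; tension across gage: (4.125 − 1×1.3125)×0.3125 = 0.87891 in². R_n = min(0.6×65×4.4336, 0.6×50×6.4844) + 1.0×65×0.87891 = min(172.91, 194.53) + 57.129 = 230.04 kips. φR_n = 0.75 × 230.04 = 172.5 kips.
Governing: min(304.2, 237.7, 167.9, 141.9, 172.5) = 141.9 kips → net-section rupture.

141.9 kips (net-section rupture governs)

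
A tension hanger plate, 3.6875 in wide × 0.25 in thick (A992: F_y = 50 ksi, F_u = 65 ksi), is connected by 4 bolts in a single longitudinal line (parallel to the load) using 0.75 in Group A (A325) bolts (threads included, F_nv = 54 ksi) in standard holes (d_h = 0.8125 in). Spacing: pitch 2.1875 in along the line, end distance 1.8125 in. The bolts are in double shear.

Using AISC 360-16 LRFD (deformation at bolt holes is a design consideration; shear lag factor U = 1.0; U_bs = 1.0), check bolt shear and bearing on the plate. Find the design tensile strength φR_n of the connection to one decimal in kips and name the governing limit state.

80.9 kips (bearing governs)

Bolt shear: A_b = π(0.75)²/4 = 0.44179 in². φR_n = 0.75 × 54 × 0.44179 × 4 × 2 = 143.1 kips.
Bearing (0.25 in plate, F_u = 65 ksi): end bolts L_c = 1.8125 − 0.8125/2 = 1.40625, R_n = min(1.2×1.40625×0.25×65, 2.4×0.75×0.25×65) = 27.422 kips/bolt; interior L_c = 2.1875 − 0.8125 = 1.375, R_n = 26.813 kips/bolt. φR_n = 0.75 × (1×27.422 + 3×26.813) = 80.9 kips.
Governing: min(143.1, 80.9) = 80.9 kips → bearing.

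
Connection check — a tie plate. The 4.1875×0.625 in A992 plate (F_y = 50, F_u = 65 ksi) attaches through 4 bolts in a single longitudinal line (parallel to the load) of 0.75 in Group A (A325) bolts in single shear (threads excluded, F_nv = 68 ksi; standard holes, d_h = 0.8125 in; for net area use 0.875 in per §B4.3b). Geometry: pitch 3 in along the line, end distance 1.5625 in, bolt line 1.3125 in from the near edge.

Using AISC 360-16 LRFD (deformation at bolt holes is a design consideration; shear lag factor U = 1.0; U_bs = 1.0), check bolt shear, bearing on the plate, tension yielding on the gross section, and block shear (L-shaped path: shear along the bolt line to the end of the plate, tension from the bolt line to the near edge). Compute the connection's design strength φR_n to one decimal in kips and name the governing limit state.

90.1 kips (bolt shear governs)

Bolt shear: A_b = π(0.75)²/4 = 0.44179 in². φR_n = 0.75 × 68 × 0.44179 × 4 × 1 = 90.1 kips.
Bearing (0.625 in plate, F_u = 65 ksi): end bolts L_c = 1.5625 − 0.8125/2 = 1.15625, R_n = min(1.2×1.15625×0.625×65, 2.4×0.75×0.625×65) = 56.367 kips/bolt; interior L_c = 3 − 0.8125 = 2.1875, R_n = 73.125 kips/bolt. φR_n = 0.75 × (1×56.367 + 3×73.125) = 206.8 kips.
Tension yield (gross): A_g = 4.1875×0.625 = 2.6172 in². φR_n = 0.90 × 50 × 2.6172 = 117.8 kips.
Block shear: shear path 1×[1.5625+3×3] = 1×10.5625 in, A_gv = 6.6016, A_nv = 1×(10.5625 − 3.5×0.875)×0.625 = 4.6875 in²; tension to near edge: (1.3125 − 0.5×0.875)×0.625 = 0.54688 in². R_n = min(0.6×65×4.6875, 0.6×50×6.6016) + 1.0×65×0.54688 = min(182.81, 198.05) + 35.547 = 218.36 kips. φR_n = 0.75 × 218.36 = 163.8 kips.
Governing: min(90.1, 206.8, 117.8, 163.8) = 90.1 kips → bolt shear.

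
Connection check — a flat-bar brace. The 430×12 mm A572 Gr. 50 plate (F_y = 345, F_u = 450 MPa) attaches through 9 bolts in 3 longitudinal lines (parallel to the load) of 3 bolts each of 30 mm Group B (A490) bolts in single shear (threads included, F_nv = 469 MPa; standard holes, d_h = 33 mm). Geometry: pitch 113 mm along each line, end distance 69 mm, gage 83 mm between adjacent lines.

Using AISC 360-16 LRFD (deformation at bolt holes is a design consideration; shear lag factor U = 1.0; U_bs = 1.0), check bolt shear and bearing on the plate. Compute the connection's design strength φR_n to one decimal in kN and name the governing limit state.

Bolt shear: A_b = π(30)²/4 = 706.86 mm². φR_n = 0.75 × 469 × 706.86 × 9 × 1 = 2237.7 kN.
Bearing (12 mm plate, F_u = 450 MPa): end bolts L_c = 69 − 33/2 = 52.5, R_n = min(1.2×52.5×12×450, 2.4×30×12×450) = 340.2 kN/bolt; interior L_c = 113 − 33 = 80, R_n = 388.8 kN/bolt. φR_n = 0.75 × (3×340.2 + 6×388.8) = 2515.1 kN.
Governing: min(2237.7, 2515.1) = 2237.7 kN → bolt shear.

2237.7 kN (bolt shear governs)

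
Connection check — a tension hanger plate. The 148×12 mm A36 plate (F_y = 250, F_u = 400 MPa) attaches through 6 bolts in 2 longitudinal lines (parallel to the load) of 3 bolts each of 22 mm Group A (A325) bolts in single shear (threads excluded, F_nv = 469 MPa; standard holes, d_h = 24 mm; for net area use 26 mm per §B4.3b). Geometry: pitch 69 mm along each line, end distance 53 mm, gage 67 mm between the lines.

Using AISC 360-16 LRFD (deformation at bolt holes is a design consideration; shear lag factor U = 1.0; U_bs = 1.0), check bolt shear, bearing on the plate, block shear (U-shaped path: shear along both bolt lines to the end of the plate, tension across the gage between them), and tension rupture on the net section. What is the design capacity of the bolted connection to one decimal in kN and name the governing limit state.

Bolt shear: A_b = π(22)²/4 = 380.13 mm². φR_n = 0.75 × 469 × 380.13 × 6 × 1 = 802.3 kN.
Bearing (12 mm plate, F_u = 400 MPa): end bolts L_c = 53 − 24/2 = 41, R_n = min(1.2×41×12×400, 2.4×22×12×400) = 236.16 kN/bolt; interior L_c = 69 − 24 = 45, R_n = 253.44 kN/bolt. φR_n = 0.75 × (2×236.16 + 4×253.44) = 1114.6 kN.
Block shear: shear path 2×[53+2×69] = 2×191 mm, A_gv = 4584, A_nv = 2×(191 − 2.5×26)×12 = 3024 mm²; tension across gage: (67 − 1×26)×12 = 492 mm². R_n = min(0.6×400×3024, 0.6×250×4584) + 1.0×400×492 = min(725.76, 687.6) + 196.8 = 884.4 kN. φR_n = 0.75 × 884.4 = 663.3 kN.
Tension rupture (net): A_n = (148 − 2×26)×12 = 1152 mm² (U = 1.0, A_e = A_n). φR_n = 0.75 × 400 × 1152 = 345.6 kN.
Governing: min(802.3, 1114.6, 663.3, 345.6) = 345.6 kN → net-section rupture.

345.6 kN (net-section rupture governs)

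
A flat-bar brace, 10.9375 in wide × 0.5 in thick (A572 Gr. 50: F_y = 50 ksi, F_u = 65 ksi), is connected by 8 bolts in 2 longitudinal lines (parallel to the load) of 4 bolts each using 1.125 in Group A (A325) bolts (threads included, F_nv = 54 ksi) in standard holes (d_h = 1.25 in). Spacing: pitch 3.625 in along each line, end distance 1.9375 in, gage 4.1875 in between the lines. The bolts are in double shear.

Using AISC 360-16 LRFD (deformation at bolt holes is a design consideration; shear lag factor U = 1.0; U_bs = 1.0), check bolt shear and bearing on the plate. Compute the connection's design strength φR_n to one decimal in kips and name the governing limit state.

471.7 kips (bearing governs)

Bolt shear: A_b = π(1.125)²/4 = 0.99402 in². φR_n = 0.75 × 54 × 0.99402 × 8 × 2 = 644.1 kips.
Bearing (0.5 in plate, F_u = 65 ksi): end bolts L_c = 1.9375 − 1.25/2 = 1.3125, R_n = min(1.2×1.3125×0.5×65, 2.4×1.125×0.5×65) = 51.188 kips/bolt; interior L_c = 3.625 − 1.25 = 2.375, R_n = 87.75 kips/bolt. φR_n = 0.75 × (2×51.188 + 6×87.75) = 471.7 kips.
Governing: min(644.1, 471.7) = 471.7 kips → bearing.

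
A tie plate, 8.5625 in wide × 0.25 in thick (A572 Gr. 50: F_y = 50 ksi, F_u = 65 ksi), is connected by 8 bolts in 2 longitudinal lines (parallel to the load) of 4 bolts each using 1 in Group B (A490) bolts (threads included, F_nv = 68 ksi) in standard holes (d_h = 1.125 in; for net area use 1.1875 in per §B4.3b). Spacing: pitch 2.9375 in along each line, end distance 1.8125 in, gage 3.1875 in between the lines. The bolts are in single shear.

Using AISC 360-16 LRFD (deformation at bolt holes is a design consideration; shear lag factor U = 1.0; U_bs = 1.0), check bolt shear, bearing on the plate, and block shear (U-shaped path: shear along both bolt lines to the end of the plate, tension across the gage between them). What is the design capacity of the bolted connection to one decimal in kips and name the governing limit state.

Bolt shear: A_b = π(1)²/4 = 0.7854 in². φR_n = 0.75 × 68 × 0.7854 × 8 × 1 = 320.4 kips.
Bearing (0.25 in plate, F_u = 65 ksi): end bolts L_c = 1.8125 − 1.125/2 = 1.25, R_n = min(1.2×1.25×0.25×65, 2.4×1×0.25×65) = 24.375 kips/bolt; interior L_c = 2.9375 − 1.125 = 1.8125, R_n = 35.344 kips/bolt. φR_n = 0.75 × (2×24.375 + 6×35.344) = 195.6 kips.
Block shear: shear path 2×[1.8125+3×2.9375] = 2×10.625 in, A_gv = 5.3125, A_nv = 2×(10.625 − 3.5×1.1875)×0.25 = 3.2344 in²; tension across gage: (3.1875 − 1×1.1875)×0.25 = 0.5 in². R_n = min(0.6×65×3.2344, 0.6×50×5.3125) + 1.0×65×0.5 = min(126.14, 159.38) + 32.5 = 158.64 kips. φR_n = 0.75 × 158.64 = 119.0 kips.
Governing: min(320.4, 195.6, 119.0) = 119.0 kips → block shear.

119.0 kips (block shear governs)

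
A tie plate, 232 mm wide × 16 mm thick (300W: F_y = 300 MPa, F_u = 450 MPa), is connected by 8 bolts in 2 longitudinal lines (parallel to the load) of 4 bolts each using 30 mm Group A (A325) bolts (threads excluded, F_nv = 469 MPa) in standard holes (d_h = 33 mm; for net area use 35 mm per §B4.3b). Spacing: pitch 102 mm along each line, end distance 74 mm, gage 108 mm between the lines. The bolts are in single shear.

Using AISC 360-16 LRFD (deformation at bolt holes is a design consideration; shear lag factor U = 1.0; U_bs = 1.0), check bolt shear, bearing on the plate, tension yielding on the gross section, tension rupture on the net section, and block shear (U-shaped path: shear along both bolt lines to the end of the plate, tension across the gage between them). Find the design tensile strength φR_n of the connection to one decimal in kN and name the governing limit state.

874.8 kN (net-section rupture governs)

Bolt shear: A_b = π(30)²/4 = 706.86 mm². φR_n = 0.75 × 469 × 706.86 × 8 × 1 = 1989.1 kN.
Bearing (16 mm plate, F_u = 450 MPa): end bolts L_c = 74 − 33/2 = 57.5, R_n = min(1.2×57.5×16×450, 2.4×30×16×450) = 496.8 kN/bolt; interior L_c = 102 − 33 = 69, R_n = 518.4 kN/bolt. φR_n = 0.75 × (2×496.8 + 6×518.4) = 3078.0 kN.
Tension yield (gross): A_g = 232×16 = 3712 mm². φR_n = 0.90 × 300 × 3712 = 1002.2 kN.
Tension rupture (net): A_n = (232 − 2×35)×16 = 2592 mm² (U = 1.0, A_e = A_n). φR_n = 0.75 × 450 × 2592 = 874.8 kN.
Block shear: shear path 2×[74+3×102] = 2×380 mm, A_gv = 12160, A_nv = 2×(380 − 3.5×35)×16 = 8240 mm²; tension across gage: (108 − 1×35)×16 = 1168 mm². R_n = min(0.6×450×8240, 0.6×300×12160) + 1.0×450×1168 = min(2224.8, 2188.8) + 525.6 = 2714.4 kN. φR_n = 0.75 × 2714.4 = 2035.8 kN.
Governing: min(1989.1, 3078.0, 1002.2, 874.8, 2035.8) = 874.8 kN → net-section rupture.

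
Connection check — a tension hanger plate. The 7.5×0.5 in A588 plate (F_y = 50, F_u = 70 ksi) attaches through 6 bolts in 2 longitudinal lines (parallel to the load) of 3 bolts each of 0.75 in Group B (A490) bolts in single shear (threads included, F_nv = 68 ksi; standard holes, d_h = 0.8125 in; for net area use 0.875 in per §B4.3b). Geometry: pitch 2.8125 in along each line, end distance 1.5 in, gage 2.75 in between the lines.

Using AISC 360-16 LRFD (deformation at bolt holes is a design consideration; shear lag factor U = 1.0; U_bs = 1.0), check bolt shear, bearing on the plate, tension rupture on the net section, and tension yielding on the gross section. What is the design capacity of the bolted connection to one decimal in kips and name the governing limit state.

Bolt shear: A_b = π(0.75)²/4 = 0.44179 in². φR_n = 0.75 × 68 × 0.44179 × 6 × 1 = 135.2 kips.
Bearing (0.5 in plate, F_u = 70 ksi): end bolts L_c = 1.5 − 0.8125/2 = 1.09375, R_n = min(1.2×1.09375×0.5×70, 2.4×0.75×0.5×70) = 45.938 kips/bolt; interior L_c = 2.8125 − 0.8125 = 2, R_n = 63 kips/bolt. φR_n = 0.75 × (2×45.938 + 4×63) = 257.9 kips.
Tension rupture (net): A_n = (7.5 − 2×0.875)×0.5 = 2.875 in² (U = 1.0, A_e = A_n). φR_n = 0.75 × 70 × 2.875 = 150.9 kips.
Tension yield (gross): A_g = 7.5×0.5 = 3.75 in². φR_n = 0.90 × 50 × 3.75 = 168.8 kips.
Governing: min(135.2, 257.9, 150.9, 168.8) = 135.2 kips → bolt shear.

135.2 kips (bolt shear governs)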